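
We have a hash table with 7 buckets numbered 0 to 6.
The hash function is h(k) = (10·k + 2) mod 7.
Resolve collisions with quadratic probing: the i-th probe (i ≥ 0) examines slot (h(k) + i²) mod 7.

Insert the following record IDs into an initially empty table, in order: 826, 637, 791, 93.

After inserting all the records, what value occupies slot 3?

637

Insert 826: h=2, slot 2 empty -> index 2.
Insert 637: h=2, slot 2 occupied -> index 3.
Insert 791: h=2, slots 2,3 occupied -> index 6.
Insert 93: h=1, slot 1 empty -> index 1.
Table: [—, 93, 826, 637, —, —, 791]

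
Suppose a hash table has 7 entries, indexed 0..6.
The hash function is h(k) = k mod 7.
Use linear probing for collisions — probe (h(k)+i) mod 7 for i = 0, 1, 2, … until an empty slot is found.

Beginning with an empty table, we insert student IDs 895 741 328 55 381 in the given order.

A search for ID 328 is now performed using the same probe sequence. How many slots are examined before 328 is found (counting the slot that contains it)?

Insert 895: h=6, slot 6 empty -> index 6.
Insert 741: h=6, slot 6 occupied -> index 0.
Insert 328: h=6, slots 6,0 occupied -> index 1.
Insert 55: h=6, slots 6,0,1 occupied -> index 2.
Insert 381: h=3, slot 3 empty -> index 3.
Table: [741, 328, 55, 381, ., ., 895]
Lookup 328: h=6, probe 6,0,1 → found at 1.

3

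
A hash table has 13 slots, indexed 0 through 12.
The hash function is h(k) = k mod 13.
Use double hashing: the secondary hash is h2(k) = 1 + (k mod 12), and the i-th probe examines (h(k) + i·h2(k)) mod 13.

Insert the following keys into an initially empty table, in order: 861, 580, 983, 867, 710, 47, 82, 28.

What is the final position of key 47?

6

Insert 861: h=3, slot 3 empty -> index 3.
Insert 580: h=8, slot 8 empty -> index 8.
Insert 983: h=8, h2=12, slot 8 occupied -> index 7.
Insert 867: h=9, slot 9 empty -> index 9.
Insert 710: h=8, h2=3, slot 8 occupied -> index 11.
Insert 47: h=8, h2=12, slots 8,7 occupied -> index 6.
Insert 82: h=4, slot 4 empty -> index 4.
Insert 28: h=2, slot 2 empty -> index 2.
Table: [∅, ∅, 28, 861, 82, ∅, 47, 983, 580, 867, ∅, 710, ∅]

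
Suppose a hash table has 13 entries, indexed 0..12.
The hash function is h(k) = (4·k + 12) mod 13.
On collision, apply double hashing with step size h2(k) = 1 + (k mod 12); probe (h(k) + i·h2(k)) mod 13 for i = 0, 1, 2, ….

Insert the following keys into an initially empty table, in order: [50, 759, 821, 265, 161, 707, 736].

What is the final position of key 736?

50: h=4 → slot 4
759: h=6 → slot 6
821: h=7 → slot 7
265: h=6, h2=2, probe 6,8 → slot 8
161: h=6, h2=6, probe 6,12 → slot 12
707: h=6, h2=12, probe 6,5 → slot 5
736: h=5, h2=5, probe 5,10 → slot 10
Table: [∅, ∅, ∅, ∅, 50, 707, 759, 821, 265, ∅, 736, ∅, 161]

10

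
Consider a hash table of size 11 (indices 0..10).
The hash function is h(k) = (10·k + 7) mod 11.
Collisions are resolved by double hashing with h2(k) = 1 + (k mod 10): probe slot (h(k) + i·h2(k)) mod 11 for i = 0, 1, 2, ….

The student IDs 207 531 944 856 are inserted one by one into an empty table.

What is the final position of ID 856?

5

Insert 207: h=9, slot 9 empty => index 9.
Insert 531: h=4, slot 4 empty => index 4.
Insert 944: h=9, h2=5, slot 9 occupied => index 3.
Insert 856: h=9, h2=7, slot 9 occupied => index 5.
Table: [-, -, -, 944, 531, 856, -, -, -, 207, -]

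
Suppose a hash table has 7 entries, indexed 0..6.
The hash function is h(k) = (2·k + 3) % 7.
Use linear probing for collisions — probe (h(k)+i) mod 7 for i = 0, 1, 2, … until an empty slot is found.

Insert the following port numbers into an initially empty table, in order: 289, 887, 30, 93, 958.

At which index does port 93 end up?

289: h=0 -> slot 0
887: h=6 -> slot 6
30: h=0, probe 0,1 -> slot 1
93: h=0, probe 0,1,2 -> slot 2
958: h=1, probe 1,2,3 -> slot 3
Table: [289, 30, 93, 958, ., ., 887]

2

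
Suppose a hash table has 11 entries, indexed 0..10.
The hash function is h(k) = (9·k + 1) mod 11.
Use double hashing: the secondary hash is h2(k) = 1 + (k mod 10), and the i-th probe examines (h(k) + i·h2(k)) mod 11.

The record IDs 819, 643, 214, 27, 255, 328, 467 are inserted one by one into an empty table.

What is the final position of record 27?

10

Insert 819: h=2, slot 2 empty → index 2.
Insert 643: h=2, h2=4, slot 2 occupied → index 6.
Insert 214: h=2, h2=5, slot 2 occupied → index 7.
Insert 27: h=2, h2=8, slot 2 occupied → index 10.
Insert 255: h=8, slot 8 empty → index 8.
Insert 328: h=5, slot 5 empty → index 5.
Insert 467: h=2, h2=8, slots 2,10,7 occupied → index 4.
Table: [., ., 819, ., 467, 328, 643, 214, 255, ., 27]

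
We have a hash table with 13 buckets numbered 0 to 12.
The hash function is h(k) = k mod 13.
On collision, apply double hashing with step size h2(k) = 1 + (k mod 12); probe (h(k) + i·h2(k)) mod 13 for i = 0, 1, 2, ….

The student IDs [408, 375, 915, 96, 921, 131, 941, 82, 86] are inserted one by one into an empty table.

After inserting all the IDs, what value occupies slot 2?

408 hashes to 5; slot 5 is free → place at 5.
375 hashes to 11; slot 11 is free → place at 11.
915 hashes to 5, h2=4; 5 taken → place at 9.
96 hashes to 5, h2=1; 5 taken → place at 6.
921 hashes to 11, h2=10; 11 taken → place at 8.
131 hashes to 1; slot 1 is free → place at 1.
941 hashes to 5, h2=6; 5,11 taken → place at 4.
82 hashes to 4, h2=11; 4 taken → place at 2.
86 hashes to 8, h2=3; 8,11,1,4 taken → place at 7.
Table: [., 131, 82, ., 941, 408, 96, 86, 921, 915, ., 375, .]

82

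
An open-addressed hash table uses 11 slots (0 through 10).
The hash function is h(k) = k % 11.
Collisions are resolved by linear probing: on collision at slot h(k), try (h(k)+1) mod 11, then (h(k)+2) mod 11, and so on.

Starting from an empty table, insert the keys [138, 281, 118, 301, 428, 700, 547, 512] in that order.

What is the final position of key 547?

Insert 138: h=6, slot 6 empty => index 6.
Insert 281: h=6, slot 6 occupied => index 7.
Insert 118: h=8, slot 8 empty => index 8.
Insert 301: h=4, slot 4 empty => index 4.
Insert 428: h=10, slot 10 empty => index 10.
Insert 700: h=7, slots 7,8 occupied => index 9.
Insert 547: h=8, slots 8,9,10 occupied => index 0.
Insert 512: h=6, slots 6,7,8,9,10,0 occupied => index 1.
Table: [547, 512, ., ., 301, ., 138, 281, 118, 700, 428]

0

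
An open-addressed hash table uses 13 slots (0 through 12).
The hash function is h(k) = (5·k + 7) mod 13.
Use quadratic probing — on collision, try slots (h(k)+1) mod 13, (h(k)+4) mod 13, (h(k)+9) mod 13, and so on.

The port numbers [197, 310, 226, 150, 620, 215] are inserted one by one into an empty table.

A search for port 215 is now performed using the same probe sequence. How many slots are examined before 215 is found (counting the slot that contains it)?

3

197: h=4 -> slot 4
310: h=10 -> slot 10
226: h=6 -> slot 6
150: h=3 -> slot 3
620: h=0 -> slot 0
215: h=3, probe 3,4,7 -> slot 7
Table: [620, —, —, 150, 197, —, 226, 215, —, —, 310, —, —]
Lookup 215: h=3, probe 3,4,7 → found at 7.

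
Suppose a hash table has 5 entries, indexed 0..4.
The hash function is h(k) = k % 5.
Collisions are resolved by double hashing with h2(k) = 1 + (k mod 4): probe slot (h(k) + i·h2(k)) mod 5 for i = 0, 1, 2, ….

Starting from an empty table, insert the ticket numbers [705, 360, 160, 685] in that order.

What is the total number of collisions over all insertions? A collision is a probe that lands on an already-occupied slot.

5

705 hashes to 0; slot 0 is free => place at 0.
360 hashes to 0, h2=1; 0 taken => place at 1.
160 hashes to 0, h2=1; 0,1 taken => place at 2.
685 hashes to 0, h2=2; 0,2 taken => place at 4.
Table: [705, 360, 160, -, 685]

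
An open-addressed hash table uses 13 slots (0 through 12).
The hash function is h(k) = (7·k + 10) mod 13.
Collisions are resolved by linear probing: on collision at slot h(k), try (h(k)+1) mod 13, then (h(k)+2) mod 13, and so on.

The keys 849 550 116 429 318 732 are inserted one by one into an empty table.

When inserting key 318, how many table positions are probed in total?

849: h=12 -> slot 12
550: h=12, probe 12,0 -> slot 0
116: h=3 -> slot 3
429: h=10 -> slot 10
318: h=0, probe 0,1 -> slot 1
732: h=12, probe 12,0,1,2 -> slot 2
Table: [550, 318, 732, 116, —, —, —, —, —, —, 429, —, 849]

2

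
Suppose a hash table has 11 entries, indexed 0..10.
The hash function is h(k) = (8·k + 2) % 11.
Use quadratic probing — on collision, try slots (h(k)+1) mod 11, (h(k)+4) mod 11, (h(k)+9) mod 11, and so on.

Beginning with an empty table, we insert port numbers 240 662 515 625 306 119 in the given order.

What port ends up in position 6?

240: h=8 -> slot 8
662: h=7 -> slot 7
515: h=8, probe 8,9 -> slot 9
625: h=8, probe 8,9,1 -> slot 1
306: h=8, probe 8,9,1,6 -> slot 6
119: h=8, probe 8,9,1,6,2 -> slot 2
Table: [-, 625, 119, -, -, -, 306, 662, 240, 515, -]

306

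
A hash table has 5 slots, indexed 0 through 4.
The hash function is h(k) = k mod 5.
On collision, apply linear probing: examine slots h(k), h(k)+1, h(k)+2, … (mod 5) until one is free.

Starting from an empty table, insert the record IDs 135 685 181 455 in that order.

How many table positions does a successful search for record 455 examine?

4

135 hashes to 0; slot 0 is free -> place at 0.
685 hashes to 0; 0 taken -> place at 1.
181 hashes to 1; 1 taken -> place at 2.
455 hashes to 0; 0,1,2 taken -> place at 3.
Table: [135, 685, 181, 455, —]
Lookup 455: h=0, probe 0,1,2,3 → found at 3.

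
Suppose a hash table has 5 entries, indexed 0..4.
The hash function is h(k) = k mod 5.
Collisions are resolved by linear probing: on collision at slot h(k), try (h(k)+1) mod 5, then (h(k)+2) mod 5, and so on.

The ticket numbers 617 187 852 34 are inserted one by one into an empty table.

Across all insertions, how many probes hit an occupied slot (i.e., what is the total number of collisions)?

617 hashes to 2; slot 2 is free -> place at 2.
187 hashes to 2; 2 taken -> place at 3.
852 hashes to 2; 2,3 taken -> place at 4.
34 hashes to 4; 4 taken -> place at 0.
Table: [34, -, 617, 187, 852]

4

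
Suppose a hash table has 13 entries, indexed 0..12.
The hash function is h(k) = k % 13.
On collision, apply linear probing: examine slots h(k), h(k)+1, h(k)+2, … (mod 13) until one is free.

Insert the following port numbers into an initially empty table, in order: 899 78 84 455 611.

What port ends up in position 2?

Insert 899: h=2, slot 2 empty -> index 2.
Insert 78: h=0, slot 0 empty -> index 0.
Insert 84: h=6, slot 6 empty -> index 6.
Insert 455: h=0, slot 0 occupied -> index 1.
Insert 611: h=0, slots 0,1,2 occupied -> index 3.
Table: [78, 455, 899, 611, —, —, 84, —, —, —, —, —, —]

899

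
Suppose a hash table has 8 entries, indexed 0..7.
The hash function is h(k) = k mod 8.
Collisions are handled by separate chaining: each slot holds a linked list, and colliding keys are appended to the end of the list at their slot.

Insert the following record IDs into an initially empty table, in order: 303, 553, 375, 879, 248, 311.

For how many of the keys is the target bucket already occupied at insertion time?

303 -> bucket 7
553 -> bucket 1
375 -> bucket 7 (collision)
879 -> bucket 7 (collision)
248 -> bucket 0
311 -> bucket 7 (collision)
Final buckets:
0: 248
1: 553
2: -
3: -
4: -
5: -
6: -
7: 303 -> 375 -> 879 -> 311

3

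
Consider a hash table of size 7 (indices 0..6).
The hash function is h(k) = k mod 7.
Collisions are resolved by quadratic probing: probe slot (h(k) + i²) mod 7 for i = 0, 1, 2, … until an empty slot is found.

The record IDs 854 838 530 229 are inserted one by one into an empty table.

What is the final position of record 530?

6

854: h=0 => slot 0
838: h=5 => slot 5
530: h=5, probe 5,6 => slot 6
229: h=5, probe 5,6,2 => slot 2
Table: [854, ., 229, ., ., 838, 530]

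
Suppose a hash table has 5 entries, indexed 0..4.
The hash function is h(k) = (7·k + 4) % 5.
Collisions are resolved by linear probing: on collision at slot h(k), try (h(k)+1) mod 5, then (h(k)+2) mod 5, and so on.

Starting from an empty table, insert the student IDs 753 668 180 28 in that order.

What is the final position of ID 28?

2

753 hashes to 0; slot 0 is free → place at 0.
668 hashes to 0; 0 taken → place at 1.
180 hashes to 4; slot 4 is free → place at 4.
28 hashes to 0; 0,1 taken → place at 2.
Table: [753, 668, 28, _, 180]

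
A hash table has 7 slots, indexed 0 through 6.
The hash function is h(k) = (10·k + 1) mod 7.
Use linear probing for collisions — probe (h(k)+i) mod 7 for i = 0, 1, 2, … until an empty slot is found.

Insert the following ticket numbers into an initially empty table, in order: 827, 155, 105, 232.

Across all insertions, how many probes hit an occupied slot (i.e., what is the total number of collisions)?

3

Insert 827: h=4, slot 4 empty => index 4.
Insert 155: h=4, slot 4 occupied => index 5.
Insert 105: h=1, slot 1 empty => index 1.
Insert 232: h=4, slots 4,5 occupied => index 6.
Table: [-, 105, -, -, 827, 155, 232]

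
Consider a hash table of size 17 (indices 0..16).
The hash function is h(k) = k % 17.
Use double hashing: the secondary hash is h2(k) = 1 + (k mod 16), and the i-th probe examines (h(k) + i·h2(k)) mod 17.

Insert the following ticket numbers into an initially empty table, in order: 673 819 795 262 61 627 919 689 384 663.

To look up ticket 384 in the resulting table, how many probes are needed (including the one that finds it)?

2

673: h=10 => slot 10
819: h=3 => slot 3
795: h=13 => slot 13
262: h=7 => slot 7
61: h=10, h2=14, probe 10,7,4 => slot 4
627: h=15 => slot 15
919: h=1 => slot 1
689: h=9 => slot 9
384: h=10, h2=1, probe 10,11 => slot 11
663: h=0 => slot 0
Table: [663, 919, —, 819, 61, —, —, 262, —, 689, 673, 384, —, 795, —, 627, —]
Lookup 384: h=10, h2=1, probe 10,11 → found at 11.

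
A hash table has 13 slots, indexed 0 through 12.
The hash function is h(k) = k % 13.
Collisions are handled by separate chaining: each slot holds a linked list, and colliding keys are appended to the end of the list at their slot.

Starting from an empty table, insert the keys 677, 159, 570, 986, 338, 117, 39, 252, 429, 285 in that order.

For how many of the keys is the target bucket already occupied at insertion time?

677 -> bucket 1
159 -> bucket 3
570 -> bucket 11
986 -> bucket 11 (collision)
338 -> bucket 0
117 -> bucket 0 (collision)
39 -> bucket 0 (collision)
252 -> bucket 5
429 -> bucket 0 (collision)
285 -> bucket 12
Final buckets:
0: 338 -> 117 -> 39 -> 429
1: 677
2: _
3: 159
4: _
5: 252
6: _
7: _
8: _
9: _
10: _
11: 570 -> 986
12: 285

4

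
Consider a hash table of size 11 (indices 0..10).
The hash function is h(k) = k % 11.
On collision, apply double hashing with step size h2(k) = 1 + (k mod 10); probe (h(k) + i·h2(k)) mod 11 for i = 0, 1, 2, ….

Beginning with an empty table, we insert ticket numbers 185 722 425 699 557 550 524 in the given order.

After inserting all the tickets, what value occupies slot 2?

425

185: h=9 → slot 9
722: h=7 → slot 7
425: h=7, h2=6, probe 7,2 → slot 2
699: h=6 → slot 6
557: h=7, h2=8, probe 7,4 → slot 4
550: h=0 → slot 0
524: h=7, h2=5, probe 7,1 → slot 1
Table: [550, 524, 425, _, 557, _, 699, 722, _, 185, _]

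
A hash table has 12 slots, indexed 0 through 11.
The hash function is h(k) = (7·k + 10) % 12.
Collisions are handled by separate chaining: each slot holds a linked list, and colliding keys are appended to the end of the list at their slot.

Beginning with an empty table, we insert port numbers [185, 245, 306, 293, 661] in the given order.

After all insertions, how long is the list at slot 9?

3

185 -> bucket 9
245 -> bucket 9 (collision)
306 -> bucket 4
293 -> bucket 9 (collision)
661 -> bucket 5
Final buckets:
0: _
1: _
2: _
3: _
4: 306
5: 661
6: _
7: _
8: _
9: 185 -> 245 -> 293
10: _
11: _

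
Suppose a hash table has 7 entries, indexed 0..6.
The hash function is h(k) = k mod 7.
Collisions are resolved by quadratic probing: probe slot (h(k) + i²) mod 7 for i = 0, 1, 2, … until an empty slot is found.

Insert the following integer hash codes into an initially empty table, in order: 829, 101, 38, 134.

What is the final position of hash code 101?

4

Insert 829: h=3, slot 3 empty -> index 3.
Insert 101: h=3, slot 3 occupied -> index 4.
Insert 38: h=3, slots 3,4 occupied -> index 0.
Insert 134: h=1, slot 1 empty -> index 1.
Table: [38, 134, ∅, 829, 101, ∅, ∅]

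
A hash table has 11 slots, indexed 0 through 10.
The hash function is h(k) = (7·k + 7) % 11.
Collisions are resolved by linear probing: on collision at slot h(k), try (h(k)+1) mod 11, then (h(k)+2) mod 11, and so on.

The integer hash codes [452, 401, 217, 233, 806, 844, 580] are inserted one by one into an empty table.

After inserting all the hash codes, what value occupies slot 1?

452: h=3 -> slot 3
401: h=9 -> slot 9
217: h=8 -> slot 8
233: h=10 -> slot 10
806: h=6 -> slot 6
844: h=8, probe 8,9,10,0 -> slot 0
580: h=8, probe 8,9,10,0,1 -> slot 1
Table: [844, 580, ., 452, ., ., 806, ., 217, 401, 233]

580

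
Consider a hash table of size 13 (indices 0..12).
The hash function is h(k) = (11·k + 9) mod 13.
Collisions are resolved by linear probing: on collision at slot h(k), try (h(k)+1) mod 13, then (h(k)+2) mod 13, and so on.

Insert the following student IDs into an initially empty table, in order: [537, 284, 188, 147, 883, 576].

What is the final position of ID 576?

Insert 537: h=1, slot 1 empty -> index 1.
Insert 284: h=0, slot 0 empty -> index 0.
Insert 188: h=10, slot 10 empty -> index 10.
Insert 147: h=1, slot 1 occupied -> index 2.
Insert 883: h=11, slot 11 empty -> index 11.
Insert 576: h=1, slots 1,2 occupied -> index 3.
Table: [284, 537, 147, 576, ., ., ., ., ., ., 188, 883, .]

3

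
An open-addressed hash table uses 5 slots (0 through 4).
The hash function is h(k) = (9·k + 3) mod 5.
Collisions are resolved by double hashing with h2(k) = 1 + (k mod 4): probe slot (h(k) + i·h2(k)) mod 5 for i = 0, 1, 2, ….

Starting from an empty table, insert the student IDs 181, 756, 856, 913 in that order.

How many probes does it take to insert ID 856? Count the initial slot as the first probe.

3

Insert 181: h=2, slot 2 empty -> index 2.
Insert 756: h=2, h2=1, slot 2 occupied -> index 3.
Insert 856: h=2, h2=1, slots 2,3 occupied -> index 4.
Insert 913: h=0, slot 0 empty -> index 0.
Table: [913, —, 181, 756, 856]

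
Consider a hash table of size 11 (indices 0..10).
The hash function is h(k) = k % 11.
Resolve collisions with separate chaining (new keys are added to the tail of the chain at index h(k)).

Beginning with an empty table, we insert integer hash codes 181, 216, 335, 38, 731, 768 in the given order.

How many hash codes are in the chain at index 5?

4

181 → bucket 5
216 → bucket 7
335 → bucket 5 (collision)
38 → bucket 5 (collision)
731 → bucket 5 (collision)
768 → bucket 9
Final buckets:
0: _
1: _
2: _
3: _
4: _
5: 181 -> 335 -> 38 -> 731
6: _
7: 216
8: _
9: 768
10: _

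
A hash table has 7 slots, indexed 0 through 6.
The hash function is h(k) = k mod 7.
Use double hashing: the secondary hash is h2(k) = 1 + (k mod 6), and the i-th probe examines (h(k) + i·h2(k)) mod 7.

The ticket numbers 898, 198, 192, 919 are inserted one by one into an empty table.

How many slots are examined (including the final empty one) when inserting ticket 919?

3

898 hashes to 2; slot 2 is free → place at 2.
198 hashes to 2, h2=1; 2 taken → place at 3.
192 hashes to 3, h2=1; 3 taken → place at 4.
919 hashes to 2, h2=2; 2,4 taken → place at 6.
Table: [_, _, 898, 198, 192, _, 919]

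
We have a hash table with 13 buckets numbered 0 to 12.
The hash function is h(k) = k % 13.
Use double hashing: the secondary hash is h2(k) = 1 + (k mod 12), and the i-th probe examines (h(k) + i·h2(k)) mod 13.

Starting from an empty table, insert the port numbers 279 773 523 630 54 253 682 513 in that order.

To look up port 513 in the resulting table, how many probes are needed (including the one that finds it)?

4

Insert 279: h=6, slot 6 empty -> index 6.
Insert 773: h=6, h2=6, slot 6 occupied -> index 12.
Insert 523: h=3, slot 3 empty -> index 3.
Insert 630: h=6, h2=7, slot 6 occupied -> index 0.
Insert 54: h=2, slot 2 empty -> index 2.
Insert 253: h=6, h2=2, slot 6 occupied -> index 8.
Insert 682: h=6, h2=11, slot 6 occupied -> index 4.
Insert 513: h=6, h2=10, slots 6,3,0 occupied -> index 10.
Table: [630, ∅, 54, 523, 682, ∅, 279, ∅, 253, ∅, 513, ∅, 773]
Lookup 513: h=6, h2=10, probe 6,3,0,10 → found at 10.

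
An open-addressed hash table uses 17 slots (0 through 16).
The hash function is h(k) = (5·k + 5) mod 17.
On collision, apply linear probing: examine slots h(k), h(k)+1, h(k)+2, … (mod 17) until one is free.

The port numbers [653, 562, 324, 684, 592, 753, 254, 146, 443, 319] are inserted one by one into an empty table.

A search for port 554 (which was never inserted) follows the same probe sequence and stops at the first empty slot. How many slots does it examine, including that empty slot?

Insert 653: h=6, slot 6 empty => index 6.
Insert 562: h=10, slot 10 empty => index 10.
Insert 324: h=10, slot 10 occupied => index 11.
Insert 684: h=8, slot 8 empty => index 8.
Insert 592: h=7, slot 7 empty => index 7.
Insert 753: h=13, slot 13 empty => index 13.
Insert 254: h=0, slot 0 empty => index 0.
Insert 146: h=4, slot 4 empty => index 4.
Insert 443: h=10, slots 10,11 occupied => index 12.
Insert 319: h=2, slot 2 empty => index 2.
Table: [254, _, 319, _, 146, _, 653, 592, 684, _, 562, 324, 443, 753, _, _, _]
Lookup 554: h=4, probe 4,5 → slot 5 empty, not found.

2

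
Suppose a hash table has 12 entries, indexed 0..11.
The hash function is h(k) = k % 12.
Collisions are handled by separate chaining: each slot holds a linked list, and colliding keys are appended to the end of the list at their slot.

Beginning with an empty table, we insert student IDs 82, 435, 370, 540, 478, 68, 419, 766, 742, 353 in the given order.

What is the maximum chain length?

5

Insert 82: h=10, bucket 10 empty -> new chain.
Insert 435: h=3, bucket 3 empty -> new chain.
Insert 370: h=10, bucket 10 nonempty -> append to chain.
Insert 540: h=0, bucket 0 empty -> new chain.
Insert 478: h=10, bucket 10 nonempty -> append to chain.
Insert 68: h=8, bucket 8 empty -> new chain.
Insert 419: h=11, bucket 11 empty -> new chain.
Insert 766: h=10, bucket 10 nonempty -> append to chain.
Insert 742: h=10, bucket 10 nonempty -> append to chain.
Insert 353: h=5, bucket 5 empty -> new chain.
Final buckets:
0: 540
1: _
2: _
3: 435
4: _
5: 353
6: _
7: _
8: 68
9: _
10: 82 -> 370 -> 478 -> 766 -> 742
11: 419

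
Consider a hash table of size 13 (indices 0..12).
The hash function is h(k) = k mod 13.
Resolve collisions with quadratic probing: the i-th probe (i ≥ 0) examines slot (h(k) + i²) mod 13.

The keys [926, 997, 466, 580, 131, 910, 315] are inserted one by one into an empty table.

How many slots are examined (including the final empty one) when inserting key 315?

2

Insert 926: h=3, slot 3 empty → index 3.
Insert 997: h=9, slot 9 empty → index 9.
Insert 466: h=11, slot 11 empty → index 11.
Insert 580: h=8, slot 8 empty → index 8.
Insert 131: h=1, slot 1 empty → index 1.
Insert 910: h=0, slot 0 empty → index 0.
Insert 315: h=3, slot 3 occupied → index 4.
Table: [910, 131, ., 926, 315, ., ., ., 580, 997, ., 466, .]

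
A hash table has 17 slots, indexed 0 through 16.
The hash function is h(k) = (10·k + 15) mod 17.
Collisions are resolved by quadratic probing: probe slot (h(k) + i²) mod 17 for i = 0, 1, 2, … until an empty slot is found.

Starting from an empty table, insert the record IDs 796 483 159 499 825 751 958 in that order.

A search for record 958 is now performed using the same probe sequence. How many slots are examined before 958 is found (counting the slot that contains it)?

4

Insert 796: h=2, slot 2 empty → index 2.
Insert 483: h=0, slot 0 empty → index 0.
Insert 159: h=7, slot 7 empty → index 7.
Insert 499: h=7, slot 7 occupied → index 8.
Insert 825: h=3, slot 3 empty → index 3.
Insert 751: h=11, slot 11 empty → index 11.
Insert 958: h=7, slots 7,8,11 occupied → index 16.
Table: [483, —, 796, 825, —, —, —, 159, 499, —, —, 751, —, —, —, —, 958]
Lookup 958: h=7, probe 7,8,11,16 → found at 16.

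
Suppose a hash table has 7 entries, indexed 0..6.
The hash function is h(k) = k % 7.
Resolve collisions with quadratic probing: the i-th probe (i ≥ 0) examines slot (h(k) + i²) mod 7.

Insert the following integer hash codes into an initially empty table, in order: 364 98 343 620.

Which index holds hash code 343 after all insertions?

4

Insert 364: h=0, slot 0 empty => index 0.
Insert 98: h=0, slot 0 occupied => index 1.
Insert 343: h=0, slots 0,1 occupied => index 4.
Insert 620: h=4, slot 4 occupied => index 5.
Table: [364, 98, _, _, 343, 620, _]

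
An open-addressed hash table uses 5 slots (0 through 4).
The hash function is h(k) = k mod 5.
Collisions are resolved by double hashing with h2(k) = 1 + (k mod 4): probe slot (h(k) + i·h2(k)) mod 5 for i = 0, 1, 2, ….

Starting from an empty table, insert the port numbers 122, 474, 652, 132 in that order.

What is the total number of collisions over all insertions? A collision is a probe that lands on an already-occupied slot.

122 hashes to 2; slot 2 is free → place at 2.
474 hashes to 4; slot 4 is free → place at 4.
652 hashes to 2, h2=1; 2 taken → place at 3.
132 hashes to 2, h2=1; 2,3,4 taken → place at 0.
Table: [132, ., 122, 652, 474]

4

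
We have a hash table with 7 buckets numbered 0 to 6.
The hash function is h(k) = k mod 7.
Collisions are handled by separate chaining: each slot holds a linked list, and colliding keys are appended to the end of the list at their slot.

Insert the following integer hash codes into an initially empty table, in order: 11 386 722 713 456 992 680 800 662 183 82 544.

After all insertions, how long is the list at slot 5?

3

11 → bucket 4
386 → bucket 1
722 → bucket 1 (collision)
713 → bucket 6
456 → bucket 1 (collision)
992 → bucket 5
680 → bucket 1 (collision)
800 → bucket 2
662 → bucket 4 (collision)
183 → bucket 1 (collision)
82 → bucket 5 (collision)
544 → bucket 5 (collision)
Final buckets:
0: .
1: 386 -> 722 -> 456 -> 680 -> 183
2: 800
3: .
4: 11 -> 662
5: 992 -> 82 -> 544
6: 713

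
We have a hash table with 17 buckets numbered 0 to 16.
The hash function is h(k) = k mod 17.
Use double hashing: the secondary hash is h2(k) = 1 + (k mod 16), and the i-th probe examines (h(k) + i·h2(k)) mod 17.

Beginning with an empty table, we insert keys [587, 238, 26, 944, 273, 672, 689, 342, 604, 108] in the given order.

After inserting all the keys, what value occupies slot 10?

Insert 587: h=9, slot 9 empty -> index 9.
Insert 238: h=0, slot 0 empty -> index 0.
Insert 26: h=9, h2=11, slot 9 occupied -> index 3.
Insert 944: h=9, h2=1, slot 9 occupied -> index 10.
Insert 273: h=1, slot 1 empty -> index 1.
Insert 672: h=9, h2=1, slots 9,10 occupied -> index 11.
Insert 689: h=9, h2=2, slots 9,11 occupied -> index 13.
Insert 342: h=2, slot 2 empty -> index 2.
Insert 604: h=9, h2=13, slot 9 occupied -> index 5.
Insert 108: h=6, slot 6 empty -> index 6.
Table: [238, 273, 342, 26, —, 604, 108, —, —, 587, 944, 672, —, 689, —, —, —]

944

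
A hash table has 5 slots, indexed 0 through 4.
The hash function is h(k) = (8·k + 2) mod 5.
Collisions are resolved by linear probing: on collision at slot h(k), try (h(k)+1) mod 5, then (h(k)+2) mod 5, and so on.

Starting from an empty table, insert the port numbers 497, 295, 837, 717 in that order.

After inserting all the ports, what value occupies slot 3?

497

497 hashes to 3; slot 3 is free -> place at 3.
295 hashes to 2; slot 2 is free -> place at 2.
837 hashes to 3; 3 taken -> place at 4.
717 hashes to 3; 3,4 taken -> place at 0.
Table: [717, —, 295, 497, 837]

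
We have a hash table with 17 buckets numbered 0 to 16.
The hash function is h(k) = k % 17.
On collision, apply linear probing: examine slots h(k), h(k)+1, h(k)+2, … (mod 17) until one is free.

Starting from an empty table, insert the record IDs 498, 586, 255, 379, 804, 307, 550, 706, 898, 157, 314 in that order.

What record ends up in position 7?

Insert 498: h=5, slot 5 empty → index 5.
Insert 586: h=8, slot 8 empty → index 8.
Insert 255: h=0, slot 0 empty → index 0.
Insert 379: h=5, slot 5 occupied → index 6.
Insert 804: h=5, slots 5,6 occupied → index 7.
Insert 307: h=1, slot 1 empty → index 1.
Insert 550: h=6, slots 6,7,8 occupied → index 9.
Insert 706: h=9, slot 9 occupied → index 10.
Insert 898: h=14, slot 14 empty → index 14.
Insert 157: h=4, slot 4 empty → index 4.
Insert 314: h=8, slots 8,9,10 occupied → index 11.
Table: [255, 307, —, —, 157, 498, 379, 804, 586, 550, 706, 314, —, —, 898, —, —]

804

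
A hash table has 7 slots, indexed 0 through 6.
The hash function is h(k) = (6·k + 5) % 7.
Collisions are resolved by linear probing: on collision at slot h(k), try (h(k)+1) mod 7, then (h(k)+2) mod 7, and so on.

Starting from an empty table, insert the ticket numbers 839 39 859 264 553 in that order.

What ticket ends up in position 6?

839 hashes to 6; slot 6 is free → place at 6.
39 hashes to 1; slot 1 is free → place at 1.
859 hashes to 0; slot 0 is free → place at 0.
264 hashes to 0; 0,1 taken → place at 2.
553 hashes to 5; slot 5 is free → place at 5.
Table: [859, 39, 264, ∅, ∅, 553, 839]

839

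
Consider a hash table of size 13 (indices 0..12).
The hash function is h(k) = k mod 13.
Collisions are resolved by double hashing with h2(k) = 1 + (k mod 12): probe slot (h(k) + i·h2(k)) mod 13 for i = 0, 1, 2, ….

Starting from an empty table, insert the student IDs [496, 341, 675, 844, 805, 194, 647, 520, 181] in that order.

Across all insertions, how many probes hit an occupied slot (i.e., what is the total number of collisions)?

8

Insert 496: h=2, slot 2 empty => index 2.
Insert 341: h=3, slot 3 empty => index 3.
Insert 675: h=12, slot 12 empty => index 12.
Insert 844: h=12, h2=5, slot 12 occupied => index 4.
Insert 805: h=12, h2=2, slot 12 occupied => index 1.
Insert 194: h=12, h2=3, slots 12,2 occupied => index 5.
Insert 647: h=10, slot 10 empty => index 10.
Insert 520: h=0, slot 0 empty => index 0.
Insert 181: h=12, h2=2, slots 12,1,3,5 occupied => index 7.
Table: [520, 805, 496, 341, 844, 194, —, 181, —, —, 647, —, 675]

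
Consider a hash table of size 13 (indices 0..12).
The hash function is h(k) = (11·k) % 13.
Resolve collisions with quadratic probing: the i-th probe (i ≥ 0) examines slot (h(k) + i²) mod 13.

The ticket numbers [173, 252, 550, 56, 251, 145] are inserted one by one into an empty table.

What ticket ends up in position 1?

173: h=5 => slot 5
252: h=3 => slot 3
550: h=5, probe 5,6 => slot 6
56: h=5, probe 5,6,9 => slot 9
251: h=5, probe 5,6,9,1 => slot 1
145: h=9, probe 9,10 => slot 10
Table: [∅, 251, ∅, 252, ∅, 173, 550, ∅, ∅, 56, 145, ∅, ∅]

251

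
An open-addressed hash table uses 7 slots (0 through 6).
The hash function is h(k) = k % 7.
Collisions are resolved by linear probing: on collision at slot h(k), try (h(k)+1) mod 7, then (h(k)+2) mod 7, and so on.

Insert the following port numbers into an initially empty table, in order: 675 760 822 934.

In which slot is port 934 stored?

6

675 hashes to 3; slot 3 is free => place at 3.
760 hashes to 4; slot 4 is free => place at 4.
822 hashes to 3; 3,4 taken => place at 5.
934 hashes to 3; 3,4,5 taken => place at 6.
Table: [∅, ∅, ∅, 675, 760, 822, 934]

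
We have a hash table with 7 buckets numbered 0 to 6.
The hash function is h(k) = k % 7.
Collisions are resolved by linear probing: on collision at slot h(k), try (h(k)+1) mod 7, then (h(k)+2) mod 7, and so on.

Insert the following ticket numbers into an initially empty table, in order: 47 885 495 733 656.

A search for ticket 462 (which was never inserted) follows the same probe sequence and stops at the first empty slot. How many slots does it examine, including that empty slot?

3

Insert 47: h=5, slot 5 empty -> index 5.
Insert 885: h=3, slot 3 empty -> index 3.
Insert 495: h=5, slot 5 occupied -> index 6.
Insert 733: h=5, slots 5,6 occupied -> index 0.
Insert 656: h=5, slots 5,6,0 occupied -> index 1.
Table: [733, 656, ., 885, ., 47, 495]
Lookup 462: h=0, probe 0,1,2 → slot 2 empty, not found.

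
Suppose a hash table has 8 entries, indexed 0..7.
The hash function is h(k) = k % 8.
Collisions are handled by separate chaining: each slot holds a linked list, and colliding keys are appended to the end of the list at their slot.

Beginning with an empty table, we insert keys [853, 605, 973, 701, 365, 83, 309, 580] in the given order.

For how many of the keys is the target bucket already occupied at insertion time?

Insert 853: h=5, bucket 5 empty → new chain.
Insert 605: h=5, bucket 5 nonempty → append to chain.
Insert 973: h=5, bucket 5 nonempty → append to chain.
Insert 701: h=5, bucket 5 nonempty → append to chain.
Insert 365: h=5, bucket 5 nonempty → append to chain.
Insert 83: h=3, bucket 3 empty → new chain.
Insert 309: h=5, bucket 5 nonempty → append to chain.
Insert 580: h=4, bucket 4 empty → new chain.
Final buckets:
0: —
1: —
2: —
3: 83
4: 580
5: 853 -> 605 -> 973 -> 701 -> 365 -> 309
6: —
7: —

5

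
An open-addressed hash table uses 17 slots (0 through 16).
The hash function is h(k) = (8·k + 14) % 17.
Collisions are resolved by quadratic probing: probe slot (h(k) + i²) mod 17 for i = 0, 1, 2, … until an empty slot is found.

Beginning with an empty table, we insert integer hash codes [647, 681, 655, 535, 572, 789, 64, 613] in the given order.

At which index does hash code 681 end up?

6

647 hashes to 5; slot 5 is free => place at 5.
681 hashes to 5; 5 taken => place at 6.
655 hashes to 1; slot 1 is free => place at 1.
535 hashes to 10; slot 10 is free => place at 10.
572 hashes to 0; slot 0 is free => place at 0.
789 hashes to 2; slot 2 is free => place at 2.
64 hashes to 16; slot 16 is free => place at 16.
613 hashes to 5; 5,6 taken => place at 9.
Table: [572, 655, 789, -, -, 647, 681, -, -, 613, 535, -, -, -, -, -, 64]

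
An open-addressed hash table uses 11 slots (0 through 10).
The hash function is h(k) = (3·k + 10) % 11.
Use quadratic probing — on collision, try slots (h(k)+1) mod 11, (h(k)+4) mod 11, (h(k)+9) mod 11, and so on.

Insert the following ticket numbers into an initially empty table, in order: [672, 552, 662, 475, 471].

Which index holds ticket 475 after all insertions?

9

672 hashes to 2; slot 2 is free → place at 2.
552 hashes to 5; slot 5 is free → place at 5.
662 hashes to 5; 5 taken → place at 6.
475 hashes to 5; 5,6 taken → place at 9.
471 hashes to 4; slot 4 is free → place at 4.
Table: [., ., 672, ., 471, 552, 662, ., ., 475, .]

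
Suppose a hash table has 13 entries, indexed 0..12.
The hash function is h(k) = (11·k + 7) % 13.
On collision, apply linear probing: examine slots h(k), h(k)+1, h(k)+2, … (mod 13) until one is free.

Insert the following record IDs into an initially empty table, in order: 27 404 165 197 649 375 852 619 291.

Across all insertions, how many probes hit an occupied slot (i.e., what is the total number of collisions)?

2

27 hashes to 5; slot 5 is free -> place at 5.
404 hashes to 5; 5 taken -> place at 6.
165 hashes to 2; slot 2 is free -> place at 2.
197 hashes to 3; slot 3 is free -> place at 3.
649 hashes to 9; slot 9 is free -> place at 9.
375 hashes to 11; slot 11 is free -> place at 11.
852 hashes to 6; 6 taken -> place at 7.
619 hashes to 4; slot 4 is free -> place at 4.
291 hashes to 10; slot 10 is free -> place at 10.
Table: [., ., 165, 197, 619, 27, 404, 852, ., 649, 291, 375, .]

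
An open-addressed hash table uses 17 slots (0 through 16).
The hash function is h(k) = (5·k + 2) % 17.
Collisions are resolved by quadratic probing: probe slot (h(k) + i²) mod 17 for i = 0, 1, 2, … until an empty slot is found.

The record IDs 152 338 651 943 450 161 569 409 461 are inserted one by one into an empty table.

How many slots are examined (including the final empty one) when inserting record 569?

5

Insert 152: h=14, slot 14 empty -> index 14.
Insert 338: h=9, slot 9 empty -> index 9.
Insert 651: h=10, slot 10 empty -> index 10.
Insert 943: h=8, slot 8 empty -> index 8.
Insert 450: h=8, slots 8,9 occupied -> index 12.
Insert 161: h=8, slots 8,9,12 occupied -> index 0.
Insert 569: h=8, slots 8,9,12,0 occupied -> index 7.
Insert 409: h=7, slots 7,8 occupied -> index 11.
Insert 461: h=12, slot 12 occupied -> index 13.
Table: [161, ∅, ∅, ∅, ∅, ∅, ∅, 569, 943, 338, 651, 409, 450, 461, 152, ∅, ∅]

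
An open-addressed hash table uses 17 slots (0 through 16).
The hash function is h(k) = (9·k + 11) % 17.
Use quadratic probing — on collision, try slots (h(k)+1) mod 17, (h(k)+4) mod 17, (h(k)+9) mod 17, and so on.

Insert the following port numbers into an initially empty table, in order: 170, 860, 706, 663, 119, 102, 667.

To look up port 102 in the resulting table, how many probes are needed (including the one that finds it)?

Insert 170: h=11, slot 11 empty => index 11.
Insert 860: h=16, slot 16 empty => index 16.
Insert 706: h=7, slot 7 empty => index 7.
Insert 663: h=11, slot 11 occupied => index 12.
Insert 119: h=11, slots 11,12 occupied => index 15.
Insert 102: h=11, slots 11,12,15 occupied => index 3.
Insert 667: h=13, slot 13 empty => index 13.
Table: [_, _, _, 102, _, _, _, 706, _, _, _, 170, 663, 667, _, 119, 860]
Lookup 102: h=11, probe 11,12,15,3 → found at 3.

4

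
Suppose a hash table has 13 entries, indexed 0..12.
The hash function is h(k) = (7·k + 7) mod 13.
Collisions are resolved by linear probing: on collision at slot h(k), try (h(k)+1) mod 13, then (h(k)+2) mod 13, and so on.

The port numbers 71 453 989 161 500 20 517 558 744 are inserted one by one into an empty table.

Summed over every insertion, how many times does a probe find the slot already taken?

1

71: h=10 → slot 10
453: h=6 → slot 6
989: h=1 → slot 1
161: h=3 → slot 3
500: h=10, probe 10,11 → slot 11
20: h=4 → slot 4
517: h=12 → slot 12
558: h=0 → slot 0
744: h=2 → slot 2
Table: [558, 989, 744, 161, 20, -, 453, -, -, -, 71, 500, 517]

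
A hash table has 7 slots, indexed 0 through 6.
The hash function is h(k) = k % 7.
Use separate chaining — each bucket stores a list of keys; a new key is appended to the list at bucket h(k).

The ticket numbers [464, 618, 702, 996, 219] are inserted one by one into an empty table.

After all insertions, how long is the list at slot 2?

464 -> bucket 2
618 -> bucket 2 (collision)
702 -> bucket 2 (collision)
996 -> bucket 2 (collision)
219 -> bucket 2 (collision)
Final buckets:
0: -
1: -
2: 464 -> 618 -> 702 -> 996 -> 219
3: -
4: -
5: -
6: -

5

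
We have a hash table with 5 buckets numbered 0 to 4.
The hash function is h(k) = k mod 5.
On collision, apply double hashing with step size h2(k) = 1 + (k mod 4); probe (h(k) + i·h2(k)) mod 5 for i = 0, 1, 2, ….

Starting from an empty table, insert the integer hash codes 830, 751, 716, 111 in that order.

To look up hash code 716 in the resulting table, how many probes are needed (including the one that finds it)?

830 hashes to 0; slot 0 is free -> place at 0.
751 hashes to 1; slot 1 is free -> place at 1.
716 hashes to 1, h2=1; 1 taken -> place at 2.
111 hashes to 1, h2=4; 1,0 taken -> place at 4.
Table: [830, 751, 716, ∅, 111]
Lookup 716: h=1, h2=1, probe 1,2 → found at 2.

2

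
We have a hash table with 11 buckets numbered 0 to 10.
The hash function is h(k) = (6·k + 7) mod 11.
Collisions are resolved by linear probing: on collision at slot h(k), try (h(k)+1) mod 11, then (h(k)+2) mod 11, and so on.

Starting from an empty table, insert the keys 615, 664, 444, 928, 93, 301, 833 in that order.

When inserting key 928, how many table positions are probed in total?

3

615: h=1 -> slot 1
664: h=9 -> slot 9
444: h=9, probe 9,10 -> slot 10
928: h=9, probe 9,10,0 -> slot 0
93: h=4 -> slot 4
301: h=9, probe 9,10,0,1,2 -> slot 2
833: h=0, probe 0,1,2,3 -> slot 3
Table: [928, 615, 301, 833, 93, ∅, ∅, ∅, ∅, 664, 444]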